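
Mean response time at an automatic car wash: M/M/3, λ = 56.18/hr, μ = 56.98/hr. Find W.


a = 0.9860; ρ = 0.3287; P₀ = 0.369008
Lq = P₀·a^c·ρ/(c!(1−ρ)²) = 0.04298
Wq = Lq/λ = 0.04298/56.18 = 0.0007651 hr
W = Wq + 1/μ = 0.0007651 + 0.01755 = 0.01832 hr

Final: 0.01832 hr


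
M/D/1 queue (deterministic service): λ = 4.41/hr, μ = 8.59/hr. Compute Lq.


ρ = 4.41/8.59 = 0.5134
M/D/1: Lq = ρ²/(2(1−ρ)) = 0.2636/(2·0.4866) = 0.27082

Final: 0.27082


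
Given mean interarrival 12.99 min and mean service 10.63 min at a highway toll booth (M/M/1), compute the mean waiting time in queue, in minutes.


λ = 60/12.99 = 4.6189 /hr
μ = 60/10.63 = 5.6444 /hr
ρ = λ/μ = 4.6189/5.6444 = 0.8183
Wq = ρ/(μ−λ) = 0.8183/(5.6444−4.6189) = 0.79800 hr
In minutes: 0.79800·60 = 47.880 min

Final: 47.880 min


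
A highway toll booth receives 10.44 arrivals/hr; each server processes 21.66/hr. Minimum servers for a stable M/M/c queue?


Stability requires cμ > λ ⇔ c > λ/μ.
λ/μ = 10.44/21.66 = 0.4820
Minimum integer c = ⌊0.4820⌋ + 1 = 1
Check: 1·21.66 = 21.66 > 10.44, while 0·21.66 = 0.00 ≤ 10.44

Final: 1 servers


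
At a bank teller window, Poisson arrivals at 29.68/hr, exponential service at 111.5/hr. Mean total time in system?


W = 1/(μ−λ) = 1/(111.5 − 29.68) = 1/81.82 = 0.01222 hr

Final: 0.01222 hr


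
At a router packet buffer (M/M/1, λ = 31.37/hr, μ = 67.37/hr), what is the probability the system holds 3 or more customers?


ρ = 31.37/67.37 = 0.4656
P(N ≥ n) = ρ^n = 0.4656^3 = 0.100959

Final: 0.100959


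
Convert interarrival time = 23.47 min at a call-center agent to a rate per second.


λ = 1/(interarrival time) in consistent units.
1 second = 0.0166667 min, so λ = 0.0166667/23.47 = 0.0007101 per second

Final: 0.0007101 /sec


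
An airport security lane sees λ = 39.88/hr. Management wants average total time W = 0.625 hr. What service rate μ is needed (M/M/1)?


W = 1/(μ−λ) ⇒ μ − λ = 1/W = 1/0.625 = 1.6000
μ = λ + 1/W = 39.88 + 1.6000 = 41.4800 per hr

Final: 41.4800 /hr


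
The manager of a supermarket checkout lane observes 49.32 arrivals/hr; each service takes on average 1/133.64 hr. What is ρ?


ρ = λ/μ = 49.32/133.64 = 0.3691

Final: 0.3691


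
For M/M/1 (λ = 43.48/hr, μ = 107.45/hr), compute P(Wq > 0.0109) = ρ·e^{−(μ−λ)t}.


ρ = 43.48/107.45 = 0.4047
P(Wq > t) = ρ·e^{−(μ−λ)t} = 0.4047·e^{−0.6973}
= 0.4047·0.497941 = 0.201494

Final: 0.201494


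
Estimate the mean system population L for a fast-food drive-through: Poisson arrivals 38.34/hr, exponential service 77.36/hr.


ρ = λ/μ = 38.34/77.36 = 0.4956
L = ρ/(1−ρ) = 0.4956/(1 − 0.4956) = 0.4956/0.5044 = 0.9826

Final: 0.9826


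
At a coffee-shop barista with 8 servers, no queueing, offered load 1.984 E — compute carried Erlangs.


B(8,1.984) = 0.0008190 (Erlang-B)
Carried load = a(1 − B) = 1.984·(1 − 0.0008190) = 1.984·0.999181 = 1.9824 E

Final: 1.9824 Erlangs


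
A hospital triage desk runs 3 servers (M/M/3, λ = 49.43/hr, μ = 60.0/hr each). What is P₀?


a = λ/μ = 49.43/60.0 = 0.8238; ρ = a/c = 0.2746
Σ_{k=0}^{2} a^k/k! (terms k=0..2) = 1.00000 + 0.82383 + 0.33935 = 2.16318
Tail: a^3/(3!(1−ρ)) = 0.55914/(6·0.7254) = 0.12847
P₀ = 1/(2.16318 + 0.12847) = 1/2.29165 = 0.436366

Final: 0.436366


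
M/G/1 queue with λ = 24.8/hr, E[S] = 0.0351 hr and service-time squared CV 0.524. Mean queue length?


ρ = λ·E[S] = 24.8·0.0351 = 0.8705
Lq = ρ²(1+C_s²)/(2(1−ρ)) = 0.7577·(1+0.524)/(2·0.1295)
= 0.7577·1.5240/0.2590 = 4.45796

Final: 4.45796


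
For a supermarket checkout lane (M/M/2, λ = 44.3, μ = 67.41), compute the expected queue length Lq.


a = λ/μ = 0.6572; ρ = a/2 = 0.3286
P₀ = 0.505360
Lq = P₀·a^c·ρ / (c!·(1−ρ)²) = 0.505360·0.43188·0.3286/(2·0.45080)
= 0.07954

Final: 0.07954


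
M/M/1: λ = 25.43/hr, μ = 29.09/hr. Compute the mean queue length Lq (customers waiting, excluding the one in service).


ρ = 25.43/29.09 = 0.8742
Lq = ρ²/(1−ρ) = 0.7642/0.1258 = 6.0739

Final: 6.0739


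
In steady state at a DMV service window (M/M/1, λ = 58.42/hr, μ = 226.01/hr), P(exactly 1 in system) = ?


ρ = 58.42/226.01 = 0.2585
P_n = (1−ρ)·ρ^n = (1 − 0.2585)·0.2585^1 = 0.7415·0.258484 = 0.191670

Final: 0.191670


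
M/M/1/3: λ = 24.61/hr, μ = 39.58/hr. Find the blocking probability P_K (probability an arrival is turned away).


ρ = λ/μ = 24.61/39.58 = 0.6218
P_K = (1−ρ)ρ^K/(1−ρ^(K+1)) = (0.3782·0.240385)/(1 − 0.149466)
= 0.090919/0.850534 = 0.106896

Final: 0.106896


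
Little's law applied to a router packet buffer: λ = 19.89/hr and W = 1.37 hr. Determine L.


L = λW = 19.89·1.37 = 27.2493

Final: 27.2493


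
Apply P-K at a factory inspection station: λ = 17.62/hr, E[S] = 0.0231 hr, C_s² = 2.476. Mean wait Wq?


ρ = λ·E[S] = 17.62·0.0231 = 0.4070
E[S²] = E[S]²(1+C_s²) = 0.0231²·(1+2.476) = 0.001855
Wq = λ·E[S²]/(2(1−ρ)) = 17.62·0.001855/(2·0.5930) = 0.02756 hr

Final: 0.02756 hr


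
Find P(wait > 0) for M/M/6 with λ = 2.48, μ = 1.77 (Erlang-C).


a = λ/μ = 1.4011; ρ = a/6 = 0.2335
P₀ = 0.246278 (from M/M/c formula)
C(c,a) = [a^c/(c!(1−ρ))]·P₀ = [7.56607/(720·0.7665)]·0.246278
= 0.01371·0.246278 = 0.003376

Final: 0.003376


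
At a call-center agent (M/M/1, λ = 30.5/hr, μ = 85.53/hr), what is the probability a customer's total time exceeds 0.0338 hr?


W ~ Exponential(μ−λ) for M/M/1.
μ − λ = 85.53 − 30.5 = 55.0300
P(W > t) = e^{−(μ−λ)t} = e^{−1.8600} = 0.155670

Final: 0.155670


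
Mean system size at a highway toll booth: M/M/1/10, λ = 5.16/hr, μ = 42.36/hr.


ρ = 5.16/42.36 = 0.1218
L = ρ[1 − (K+1)ρ^K + Kρ^(K+1)] / [(1−ρ)(1−ρ^(K+1))]
Numerator: 0.1218·(1 − 11·7.193e-10 + 10·8.763e-11) = 0.121813
Denominator: (0.8782)·(1.000000) = 0.878187
L = 0.121813/0.878187 = 0.1387

Final: 0.1387


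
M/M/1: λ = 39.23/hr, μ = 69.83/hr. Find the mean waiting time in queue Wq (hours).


ρ = 39.23/69.83 = 0.5618
Wq = ρ/(μ−λ) = 0.5618/(69.83 − 39.23) = 0.5618/30.60 = 0.01836 hr

Final: 0.01836 hr


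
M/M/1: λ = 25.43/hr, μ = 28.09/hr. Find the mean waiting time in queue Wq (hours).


ρ = 25.43/28.09 = 0.9053
Wq = ρ/(μ−λ) = 0.9053/(28.09 − 25.43) = 0.9053/2.66 = 0.3403 hr

Final: 0.3403 hr


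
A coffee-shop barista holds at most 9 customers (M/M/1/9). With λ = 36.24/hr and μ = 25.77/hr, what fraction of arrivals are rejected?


ρ = λ/μ = 36.24/25.77 = 1.4063
P_K = (1−ρ)ρ^K/(1−ρ^(K+1)) = (-0.4063·21.511165)/(1 − 30.250859)
= -8.739693/-29.250859 = 0.298784

Final: 0.298784


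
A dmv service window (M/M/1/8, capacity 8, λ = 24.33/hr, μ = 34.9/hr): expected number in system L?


ρ = 24.33/34.9 = 0.6971
L = ρ[1 − (K+1)ρ^K + Kρ^(K+1)] / [(1−ρ)(1−ρ^(K+1))]
Numerator: 0.6971·(1 − 9·0.055787 + 8·0.038891) = 0.564013
Denominator: (0.3029)·(0.961109) = 0.291087
L = 0.564013/0.291087 = 1.9376

Final: 1.9376


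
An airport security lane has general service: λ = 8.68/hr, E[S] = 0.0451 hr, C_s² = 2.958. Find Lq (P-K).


ρ = λ·E[S] = 8.68·0.0451 = 0.3915
Lq = ρ²(1+C_s²)/(2(1−ρ)) = 0.1532·(1+2.958)/(2·0.6085)
= 0.1532·3.9580/1.2171 = 0.49837

Final: 0.49837


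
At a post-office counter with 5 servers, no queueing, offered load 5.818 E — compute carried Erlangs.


B(5,5.818) = 0.347504 (Erlang-B)
Carried load = a(1 − B) = 5.818·(1 − 0.347504) = 5.818·0.652496 = 3.7962 E

Final: 3.7962 Erlangs


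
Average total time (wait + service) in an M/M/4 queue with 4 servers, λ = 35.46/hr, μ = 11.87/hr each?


a = 2.9874; ρ = 0.7468; P₀ = 0.038460
Lq = P₀·a^c·ρ/(c!(1−ρ)²) = 1.48726
Wq = Lq/λ = 1.48726/35.46 = 0.04194 hr
W = Wq + 1/μ = 0.04194 + 0.08425 = 0.12619 hr

Final: 0.12619 hr


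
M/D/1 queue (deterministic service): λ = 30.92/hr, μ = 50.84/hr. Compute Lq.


ρ = 30.92/50.84 = 0.6082
M/D/1: Lq = ρ²/(2(1−ρ)) = 0.3699/(2·0.3918) = 0.47201

Final: 0.47201


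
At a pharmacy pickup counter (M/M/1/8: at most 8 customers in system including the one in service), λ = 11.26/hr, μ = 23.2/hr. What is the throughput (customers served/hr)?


ρ = 0.4853; P_K = (1−ρ)ρ^8/(1−ρ^9) = 0.001587
λ_eff = λ(1 − P_K) = 11.26·(1 − 0.001587) = 11.26·0.998413 = 11.2421 /hr

Final: 11.2421 /hr


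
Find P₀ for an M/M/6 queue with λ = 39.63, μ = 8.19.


a = λ/μ = 39.63/8.19 = 4.8388; ρ = a/c = 0.8065
Σ_{k=0}^{5} a^k/k! (terms k=0..5) = 1.00000 + 4.83883 + 11.70713 + 18.88292 + 22.84281 + 22.10648 = 81.37817
Tail: a^6/(6!(1−ρ)) = 12836.33443/(720·0.1935) = 92.12196
P₀ = 1/(81.37817 + 92.12196) = 1/173.50012 = 0.005764

Final: 0.005764


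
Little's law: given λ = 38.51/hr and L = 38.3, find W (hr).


W = L/λ = 38.3/38.51 = 0.9945 hr

Final: 0.9945 hr


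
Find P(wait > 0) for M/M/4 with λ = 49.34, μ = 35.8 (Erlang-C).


a = λ/μ = 1.3782; ρ = a/4 = 0.3446
P₀ = 0.250400 (from M/M/c formula)
C(c,a) = [a^c/(c!(1−ρ))]·P₀ = [3.60798/(24·0.6554)]·0.250400
= 0.22936·0.250400 = 0.057431

Final: 0.057431


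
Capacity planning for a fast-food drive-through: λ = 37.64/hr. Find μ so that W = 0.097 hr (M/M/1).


W = 1/(μ−λ) ⇒ μ − λ = 1/W = 1/0.097 = 10.3093
μ = λ + 1/W = 37.64 + 10.3093 = 47.9493 per hr

Final: 47.9493 /hr


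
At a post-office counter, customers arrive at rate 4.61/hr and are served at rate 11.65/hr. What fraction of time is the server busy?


ρ = λ/μ = 4.61/11.65 = 0.3957

Final: 0.3957


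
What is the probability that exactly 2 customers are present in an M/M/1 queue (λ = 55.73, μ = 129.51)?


ρ = 55.73/129.51 = 0.4303
P_n = (1−ρ)·ρ^n = (1 − 0.4303)·0.4303^2 = 0.5697·0.185170 = 0.105489

Final: 0.105489


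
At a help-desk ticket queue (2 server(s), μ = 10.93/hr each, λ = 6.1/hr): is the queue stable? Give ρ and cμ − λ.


Total capacity cμ = 2·10.93 = 21.86/hr
ρ = λ/(cμ) = 6.1/21.86 = 0.2790
Stable ⇔ ρ < 1: YES
Spare capacity = cμ − λ = 21.86 − 6.1 = 15.76/hr

Final: ρ = 0.2790; stable; margin = 15.76/hr


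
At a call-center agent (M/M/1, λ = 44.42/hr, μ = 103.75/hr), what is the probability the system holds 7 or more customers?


ρ = 44.42/103.75 = 0.4281
P(N ≥ n) = ρ^n = 0.4281^7 = 0.002637

Final: 0.002637


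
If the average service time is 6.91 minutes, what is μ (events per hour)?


μ = 1/(service time) in consistent units.
1 hour = 60 min, so μ = 60/6.91 = 8.6831 per hour

Final: 8.6831 /hr


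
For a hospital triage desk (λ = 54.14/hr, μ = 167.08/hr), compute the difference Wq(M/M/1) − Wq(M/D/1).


ρ = 54.14/167.08 = 0.3240
Wq(M/M/1) = ρ/(μ−λ) = 0.3240/112.94 = 0.002869 hr
Wq(M/D/1) = ρ/(2(μ−λ)) = 0.001435 hr
Savings = 0.002869 − 0.001435 = 0.001435 hr

Final: 0.001435 hr


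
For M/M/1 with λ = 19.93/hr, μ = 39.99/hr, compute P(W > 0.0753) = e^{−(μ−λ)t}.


W ~ Exponential(μ−λ) for M/M/1.
μ − λ = 39.99 − 19.93 = 20.0600
P(W > t) = e^{−(μ−λ)t} = e^{−1.5105} = 0.220796

Final: 0.220796


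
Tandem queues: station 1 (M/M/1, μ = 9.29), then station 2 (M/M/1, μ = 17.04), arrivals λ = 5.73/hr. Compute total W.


Each node sees arrival rate λ = 5.73/hr (tandem ⇒ throughput preserved).
W₁ = 1/(μ₁−λ) = 1/(9.29−5.73) = 0.28090 hr
W₂ = 1/(μ₂−λ) = 1/(17.04−5.73) = 0.08842 hr
W_total = W₁ + W₂ = 0.28090 + 0.08842 = 0.36932 hr

Final: 0.36932 hr


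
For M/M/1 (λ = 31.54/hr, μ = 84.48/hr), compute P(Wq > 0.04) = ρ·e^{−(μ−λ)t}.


ρ = 31.54/84.48 = 0.3733
P(Wq > t) = ρ·e^{−(μ−λ)t} = 0.3733·e^{−2.1176}
= 0.3733·0.120320 = 0.044921

Final: 0.044921


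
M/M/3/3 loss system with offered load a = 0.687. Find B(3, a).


B(c,a) = (a^c/c!) / Σ_{k=0}^{c} a^k/k!
a^3/3! = 0.054040
Σ terms (k=0..3): 1.00000 + 0.68700 + 0.23598 + 0.05404 = 1.977025
B = 0.054040/1.977025 = 0.027334

Final: 0.027334


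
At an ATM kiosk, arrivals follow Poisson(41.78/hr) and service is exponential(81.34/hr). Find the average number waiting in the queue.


ρ = 41.78/81.34 = 0.5136
Lq = ρ²/(1−ρ) = 0.2638/0.4864 = 0.5425

Final: 0.5425


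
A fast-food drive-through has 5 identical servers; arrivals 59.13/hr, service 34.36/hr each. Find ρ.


ρ = λ/(cμ) = 59.13/(5·34.36) = 59.13/171.80 = 0.3442

Final: 0.3442


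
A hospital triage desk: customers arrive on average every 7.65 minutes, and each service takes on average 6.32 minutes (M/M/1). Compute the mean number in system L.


λ = 60/7.65 = 7.8431 /hr
μ = 60/6.32 = 9.4937 /hr
ρ = λ/μ = 7.8431/9.4937 = 0.8261
L = ρ/(1−ρ) = 0.8261/0.1739 = 4.7519

Final: 4.7519


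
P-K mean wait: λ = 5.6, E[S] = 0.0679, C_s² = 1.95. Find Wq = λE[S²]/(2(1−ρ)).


ρ = λ·E[S] = 5.6·0.0679 = 0.3802
E[S²] = E[S]²(1+C_s²) = 0.0679²·(1+1.95) = 0.013601
Wq = λ·E[S²]/(2(1−ρ)) = 5.6·0.013601/(2·0.6198) = 0.06145 hr

Final: 0.06145 hr


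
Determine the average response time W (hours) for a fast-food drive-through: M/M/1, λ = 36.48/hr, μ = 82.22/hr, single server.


W = 1/(μ−λ) = 1/(82.22 − 36.48) = 1/45.74 = 0.02186 hr

Final: 0.02186 hr


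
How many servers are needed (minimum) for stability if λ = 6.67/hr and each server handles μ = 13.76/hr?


Stability requires cμ > λ ⇔ c > λ/μ.
λ/μ = 6.67/13.76 = 0.4847
Minimum integer c = ⌊0.4847⌋ + 1 = 1
Check: 1·13.76 = 13.76 > 6.67, while 0·13.76 = 0.00 ≤ 6.67

Final: 1 servers


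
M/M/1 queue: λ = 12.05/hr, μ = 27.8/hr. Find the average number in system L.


ρ = λ/μ = 12.05/27.8 = 0.4335
L = ρ/(1−ρ) = 0.4335/(1 − 0.4335) = 0.4335/0.5665 = 0.7651

Final: 0.7651


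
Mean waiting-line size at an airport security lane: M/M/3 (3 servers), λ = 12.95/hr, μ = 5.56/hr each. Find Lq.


a = λ/μ = 2.3291; ρ = a/3 = 0.7764
P₀ = 0.064688
Lq = P₀·a^c·ρ / (c!·(1−ρ)²) = 0.064688·12.63528·0.7764/(6·0.05001)
= 2.11498

Final: 2.11498


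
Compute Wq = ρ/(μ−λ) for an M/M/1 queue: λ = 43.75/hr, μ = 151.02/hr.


ρ = 43.75/151.02 = 0.2897
Wq = ρ/(μ−λ) = 0.2897/(151.02 − 43.75) = 0.2897/107.27 = 0.002701 hr

Final: 0.002701 hr


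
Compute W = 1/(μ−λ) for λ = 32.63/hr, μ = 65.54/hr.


W = 1/(μ−λ) = 1/(65.54 − 32.63) = 1/32.91 = 0.03039 hr

Final: 0.03039 hr


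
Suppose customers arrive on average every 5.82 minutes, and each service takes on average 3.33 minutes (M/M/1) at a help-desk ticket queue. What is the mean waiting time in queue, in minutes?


λ = 60/5.82 = 10.3093 /hr
μ = 60/3.33 = 18.0180 /hr
ρ = λ/μ = 10.3093/18.0180 = 0.5722
Wq = ρ/(μ−λ) = 0.5722/(18.0180−10.3093) = 0.07422 hr
In minutes: 0.07422·60 = 4.453 min

Final: 4.453 min


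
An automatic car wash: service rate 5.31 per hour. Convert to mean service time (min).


Mean service time = 1/μ = 1/5.31 hour = 0.18832 hour
In minutes: 0.18832 × 60 = 11.2994 min

Final: 11.2994 min


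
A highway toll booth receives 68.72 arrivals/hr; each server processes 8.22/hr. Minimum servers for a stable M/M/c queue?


Stability requires cμ > λ ⇔ c > λ/μ.
λ/μ = 68.72/8.22 = 8.3601
Minimum integer c = ⌊8.3601⌋ + 1 = 9
Check: 9·8.22 = 73.98 > 68.72, while 8·8.22 = 65.76 ≤ 68.72

Final: 9 servers


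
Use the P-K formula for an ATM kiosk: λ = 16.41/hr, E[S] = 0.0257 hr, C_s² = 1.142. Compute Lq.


ρ = λ·E[S] = 16.41·0.0257 = 0.4217
Lq = ρ²(1+C_s²)/(2(1−ρ)) = 0.1779·(1+1.142)/(2·0.5783)
= 0.1779·2.1420/1.1565 = 0.32942

Final: 0.32942


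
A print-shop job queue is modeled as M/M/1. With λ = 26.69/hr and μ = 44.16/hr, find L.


ρ = λ/μ = 26.69/44.16 = 0.6044
L = ρ/(1−ρ) = 0.6044/(1 − 0.6044) = 0.6044/0.3956 = 1.5278

Final: 1.5278


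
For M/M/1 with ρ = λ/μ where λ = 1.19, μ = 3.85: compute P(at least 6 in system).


ρ = 1.19/3.85 = 0.3091
P(N ≥ n) = ρ^n = 0.3091^6 = 0.0008720

Final: 0.0008720


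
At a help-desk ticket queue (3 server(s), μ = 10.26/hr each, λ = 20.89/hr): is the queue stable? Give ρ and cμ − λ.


Total capacity cμ = 3·10.26 = 30.78/hr
ρ = λ/(cμ) = 20.89/30.78 = 0.6787
Stable ⇔ ρ < 1: YES
Spare capacity = cμ − λ = 30.78 − 20.89 = 9.89/hr

Final: ρ = 0.6787; stable; margin = 9.89/hr


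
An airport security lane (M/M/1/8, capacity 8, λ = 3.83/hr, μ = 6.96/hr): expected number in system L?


ρ = 3.83/6.96 = 0.5503
L = ρ[1 − (K+1)ρ^K + Kρ^(K+1)] / [(1−ρ)(1−ρ^(K+1))]
Numerator: 0.5503·(1 − 9·0.008408 + 8·0.004627) = 0.529013
Denominator: (0.4497)·(0.995373) = 0.447632
L = 0.529013/0.447632 = 1.1818

Final: 1.1818


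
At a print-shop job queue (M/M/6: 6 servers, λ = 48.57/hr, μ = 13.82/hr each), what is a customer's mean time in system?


a = 3.5145; ρ = 0.5857; P₀ = 0.028516
Lq = P₀·a^c·ρ/(c!(1−ρ)²) = 0.25474
Wq = Lq/λ = 0.25474/48.57 = 0.005245 hr
W = Wq + 1/μ = 0.005245 + 0.07236 = 0.07760 hr

Final: 0.07760 hr


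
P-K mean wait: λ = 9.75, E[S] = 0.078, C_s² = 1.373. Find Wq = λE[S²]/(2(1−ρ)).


ρ = λ·E[S] = 9.75·0.078 = 0.7605
E[S²] = E[S]²(1+C_s²) = 0.078²·(1+1.373) = 0.014437
Wq = λ·E[S²]/(2(1−ρ)) = 9.75·0.014437/(2·0.2395) = 0.29387 hr

Final: 0.29387 hr


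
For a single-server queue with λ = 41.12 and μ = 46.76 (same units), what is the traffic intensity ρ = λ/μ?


ρ = λ/μ = 41.12/46.76 = 0.8794

Final: 0.8794


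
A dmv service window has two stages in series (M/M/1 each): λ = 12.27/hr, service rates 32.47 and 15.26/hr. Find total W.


Each node sees arrival rate λ = 12.27/hr (tandem ⇒ throughput preserved).
W₁ = 1/(μ₁−λ) = 1/(32.47−12.27) = 0.04950 hr
W₂ = 1/(μ₂−λ) = 1/(15.26−12.27) = 0.33445 hr
W_total = W₁ + W₂ = 0.04950 + 0.33445 = 0.38395 hr

Final: 0.38395 hr


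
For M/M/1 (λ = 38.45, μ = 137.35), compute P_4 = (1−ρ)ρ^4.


ρ = 38.45/137.35 = 0.2799
P_n = (1−ρ)·ρ^n = (1 − 0.2799)·0.2799^4 = 0.7201·0.006141 = 0.004422

Final: 0.004422


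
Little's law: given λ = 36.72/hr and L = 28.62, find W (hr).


W = L/λ = 28.62/36.72 = 0.7794 hr

Final: 0.7794 hr


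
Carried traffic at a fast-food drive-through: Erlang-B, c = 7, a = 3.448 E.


B(7,3.448) = 0.037497 (Erlang-B)
Carried load = a(1 − B) = 3.448·(1 − 0.037497) = 3.448·0.962503 = 3.3187 E

Final: 3.3187 Erlangs


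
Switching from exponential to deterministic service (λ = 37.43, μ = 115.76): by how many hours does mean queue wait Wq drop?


ρ = 37.43/115.76 = 0.3233
Wq(M/M/1) = ρ/(μ−λ) = 0.3233/78.33 = 0.004128 hr
Wq(M/D/1) = ρ/(2(μ−λ)) = 0.002064 hr
Savings = 0.004128 − 0.002064 = 0.002064 hr

Final: 0.002064 hr


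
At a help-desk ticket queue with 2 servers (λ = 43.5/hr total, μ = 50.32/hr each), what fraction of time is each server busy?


ρ = λ/(cμ) = 43.5/(2·50.32) = 43.5/100.64 = 0.4322

Final: 0.4322


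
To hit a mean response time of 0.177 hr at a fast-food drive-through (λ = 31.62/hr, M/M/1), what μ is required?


W = 1/(μ−λ) ⇒ μ − λ = 1/W = 1/0.177 = 5.6497
μ = λ + 1/W = 31.62 + 5.6497 = 37.2697 per hr

Final: 37.2697 /hr


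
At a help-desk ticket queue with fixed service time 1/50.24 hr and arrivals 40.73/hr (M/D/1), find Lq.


ρ = 40.73/50.24 = 0.8107
M/D/1: Lq = ρ²/(2(1−ρ)) = 0.6572/(2·0.1893) = 1.73608

Final: 1.73608


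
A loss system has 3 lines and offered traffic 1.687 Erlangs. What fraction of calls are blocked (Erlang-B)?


B(c,a) = (a^c/c!) / Σ_{k=0}^{c} a^k/k!
a^3/3! = 0.800192
Σ terms (k=0..3): 1.00000 + 1.68700 + 1.42298 + 0.80019 = 4.910176
B = 0.800192/4.910176 = 0.162966

Final: 0.162966


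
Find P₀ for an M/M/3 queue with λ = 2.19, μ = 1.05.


a = λ/μ = 2.19/1.05 = 2.0857; ρ = a/c = 0.6952
Σ_{k=0}^{2} a^k/k! (terms k=0..2) = 1.00000 + 2.08571 + 2.17510 = 5.26082
Tail: a^3/(3!(1−ρ)) = 9.07328/(6·0.3048) = 4.96195
P₀ = 1/(5.26082 + 4.96195) = 1/10.22277 = 0.097821

Final: 0.097821


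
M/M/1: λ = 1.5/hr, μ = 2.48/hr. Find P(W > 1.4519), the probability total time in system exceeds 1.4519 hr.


W ~ Exponential(μ−λ) for M/M/1.
μ − λ = 2.48 − 1.5 = 0.9800
P(W > t) = e^{−(μ−λ)t} = e^{−1.4229} = 0.241023

Final: 0.241023


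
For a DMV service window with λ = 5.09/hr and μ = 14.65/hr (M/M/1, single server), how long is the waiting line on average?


ρ = 5.09/14.65 = 0.3474
Lq = ρ²/(1−ρ) = 0.1207/0.6526 = 0.1850

Final: 0.1850


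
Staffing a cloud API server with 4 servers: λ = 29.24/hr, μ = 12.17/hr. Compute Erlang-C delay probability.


a = λ/μ = 2.4026; ρ = a/4 = 0.6007
P₀ = 0.082799 (from M/M/c formula)
C(c,a) = [a^c/(c!(1−ρ))]·P₀ = [33.32324/(24·0.3993)]·0.082799
= 3.47688·0.082799 = 0.287883

Final: 0.287883


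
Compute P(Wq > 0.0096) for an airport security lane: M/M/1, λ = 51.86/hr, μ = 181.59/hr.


ρ = 51.86/181.59 = 0.2856
P(Wq > t) = ρ·e^{−(μ−λ)t} = 0.2856·e^{−1.2454}
= 0.2856·0.287823 = 0.082199

Final: 0.082199


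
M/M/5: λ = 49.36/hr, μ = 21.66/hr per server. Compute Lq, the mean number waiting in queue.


a = λ/μ = 2.2789; ρ = a/5 = 0.4558
P₀ = 0.100881
Lq = P₀·a^c·ρ / (c!·(1−ρ)²) = 0.100881·61.45872·0.4558/(120·0.29619)
= 0.07951

Final: 0.07951


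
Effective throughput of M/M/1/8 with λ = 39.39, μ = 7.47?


ρ = 5.2731; P_K = (1−ρ)ρ^8/(1−ρ^9) = 0.810358
λ_eff = λ(1 − P_K) = 39.39·(1 − 0.810358) = 39.39·0.189642 = 7.4700 /hr

Final: 7.4700 /hr


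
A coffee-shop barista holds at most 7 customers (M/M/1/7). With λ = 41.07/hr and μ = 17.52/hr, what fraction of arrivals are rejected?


ρ = λ/μ = 41.07/17.52 = 2.3442
P_K = (1−ρ)ρ^K/(1−ρ^(K+1)) = (-1.3442·388.986212)/(1 − 911.852951)
= -522.866740/-910.852951 = 0.574041

Final: 0.574041


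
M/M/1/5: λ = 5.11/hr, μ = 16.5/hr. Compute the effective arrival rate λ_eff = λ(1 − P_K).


ρ = 0.3097; P_K = (1−ρ)ρ^5/(1−ρ^6) = 0.001968
λ_eff = λ(1 − P_K) = 5.11·(1 − 0.001968) = 5.11·0.998032 = 5.0999 /hr

Final: 5.0999 /hr


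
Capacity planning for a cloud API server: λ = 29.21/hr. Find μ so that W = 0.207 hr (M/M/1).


W = 1/(μ−λ) ⇒ μ − λ = 1/W = 1/0.207 = 4.8309
μ = λ + 1/W = 29.21 + 4.8309 = 34.0409 per hr

Final: 34.0409 /hr


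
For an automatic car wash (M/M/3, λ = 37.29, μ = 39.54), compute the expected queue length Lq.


a = λ/μ = 0.9431; ρ = a/3 = 0.3144
P₀ = 0.385845
Lq = P₀·a^c·ρ / (c!·(1−ρ)²) = 0.385845·0.83882·0.3144/(6·0.47010)
= 0.03607

Final: 0.03607


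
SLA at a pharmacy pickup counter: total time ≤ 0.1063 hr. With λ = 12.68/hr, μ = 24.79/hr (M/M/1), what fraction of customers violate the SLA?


W ~ Exponential(μ−λ) for M/M/1.
μ − λ = 24.79 − 12.68 = 12.1100
P(W > t) = e^{−(μ−λ)t} = e^{−1.2873} = 0.276017

Final: 0.276017


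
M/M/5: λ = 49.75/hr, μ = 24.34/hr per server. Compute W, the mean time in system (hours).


a = 2.0440; ρ = 0.4088; P₀ = 0.128433
Lq = P₀·a^c·ρ/(c!(1−ρ)²) = 0.04466
Wq = Lq/λ = 0.04466/49.75 = 0.0008976 hr
W = Wq + 1/μ = 0.0008976 + 0.04108 = 0.04198 hr

Final: 0.04198 hr


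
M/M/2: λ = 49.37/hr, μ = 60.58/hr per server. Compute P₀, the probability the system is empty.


a = λ/μ = 49.37/60.58 = 0.8150; ρ = a/c = 0.4075
Σ_{k=0}^{1} a^k/k! (terms k=0..1) = 1.00000 + 0.81496 = 1.81496
Tail: a^2/(2!(1−ρ)) = 0.66415/(2·0.5925) = 0.56045
P₀ = 1/(1.81496 + 0.56045) = 1/2.37540 = 0.420982

Final: 0.420982


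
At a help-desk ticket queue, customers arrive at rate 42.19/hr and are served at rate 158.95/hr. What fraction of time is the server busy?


ρ = λ/μ = 42.19/158.95 = 0.2654

Final: 0.2654


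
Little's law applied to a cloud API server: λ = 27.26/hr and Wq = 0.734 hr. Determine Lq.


Lq = λWq = 27.26·0.734 = 20.0088

Final: 20.0088


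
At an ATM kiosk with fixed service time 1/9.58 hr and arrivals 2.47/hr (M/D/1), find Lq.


ρ = 2.47/9.58 = 0.2578
M/D/1: Lq = ρ²/(2(1−ρ)) = 0.06648/(2·0.7422) = 0.04478

Final: 0.04478


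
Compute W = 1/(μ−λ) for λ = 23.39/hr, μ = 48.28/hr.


W = 1/(μ−λ) = 1/(48.28 − 23.39) = 1/24.89 = 0.04018 hr

Final: 0.04018 hr


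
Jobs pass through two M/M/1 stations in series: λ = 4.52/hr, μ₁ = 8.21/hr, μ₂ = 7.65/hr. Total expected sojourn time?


Each node sees arrival rate λ = 4.52/hr (tandem ⇒ throughput preserved).
W₁ = 1/(μ₁−λ) = 1/(8.21−4.52) = 0.27100 hr
W₂ = 1/(μ₂−λ) = 1/(7.65−4.52) = 0.31949 hr
W_total = W₁ + W₂ = 0.27100 + 0.31949 = 0.59049 hr

Final: 0.59049 hr


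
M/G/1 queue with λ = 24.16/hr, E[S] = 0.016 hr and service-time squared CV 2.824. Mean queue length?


ρ = λ·E[S] = 24.16·0.016 = 0.3866
Lq = ρ²(1+C_s²)/(2(1−ρ)) = 0.1494·(1+2.824)/(2·0.6134)
= 0.1494·3.8240/1.2269 = 0.46575

Final: 0.46575


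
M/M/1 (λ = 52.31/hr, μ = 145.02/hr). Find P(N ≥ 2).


ρ = 52.31/145.02 = 0.3607
P(N ≥ n) = ρ^n = 0.3607^2 = 0.130111

Final: 0.130111


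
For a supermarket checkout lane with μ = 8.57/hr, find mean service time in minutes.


Mean service time = 1/μ = 1/8.57 hour = 0.11669 hour
In minutes: 0.11669 × 60 = 7.0012 min

Final: 7.0012 min


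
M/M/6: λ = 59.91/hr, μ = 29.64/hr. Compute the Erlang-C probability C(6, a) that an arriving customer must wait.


a = λ/μ = 2.0213; ρ = a/6 = 0.3369
P₀ = 0.132280 (from M/M/c formula)
C(c,a) = [a^c/(c!(1−ρ))]·P₀ = [68.19095/(720·0.6631)]·0.132280
= 0.14282·0.132280 = 0.018893

Final: 0.018893


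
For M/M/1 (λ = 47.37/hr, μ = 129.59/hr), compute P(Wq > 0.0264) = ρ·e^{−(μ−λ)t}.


ρ = 47.37/129.59 = 0.3655
P(Wq > t) = ρ·e^{−(μ−λ)t} = 0.3655·e^{−2.1706}
= 0.3655·0.114108 = 0.041711

Final: 0.041711


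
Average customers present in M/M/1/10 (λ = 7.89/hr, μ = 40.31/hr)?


ρ = 7.89/40.31 = 0.1957
L = ρ[1 − (K+1)ρ^K + Kρ^(K+1)] / [(1−ρ)(1−ρ^(K+1))]
Numerator: 0.1957·(1 − 11·0.00000008254 + 10·0.00000001615) = 0.195733
Denominator: (0.8043)·(1.000000) = 0.804267
L = 0.195733/0.804267 = 0.2434

Final: 0.2434


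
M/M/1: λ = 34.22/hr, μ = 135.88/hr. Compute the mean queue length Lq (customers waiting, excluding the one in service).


ρ = 34.22/135.88 = 0.2518
Lq = ρ²/(1−ρ) = 0.06342/0.7482 = 0.08477

Final: 0.08477


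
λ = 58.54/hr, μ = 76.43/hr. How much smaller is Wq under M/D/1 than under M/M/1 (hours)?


ρ = 58.54/76.43 = 0.7659
Wq(M/M/1) = ρ/(μ−λ) = 0.7659/17.89 = 0.04281 hr
Wq(M/D/1) = ρ/(2(μ−λ)) = 0.02141 hr
Savings = 0.04281 − 0.02141 = 0.02141 hr

Final: 0.02141 hr


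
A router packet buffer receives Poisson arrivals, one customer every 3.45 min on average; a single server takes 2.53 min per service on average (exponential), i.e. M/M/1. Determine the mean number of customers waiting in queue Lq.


λ = 60/3.45 = 17.3913 /hr
μ = 60/2.53 = 23.7154 /hr
ρ = λ/μ = 17.3913/23.7154 = 0.7333
Lq = ρ²/(1−ρ) = 0.5378/0.2667 = 2.0167

Final: 2.0167


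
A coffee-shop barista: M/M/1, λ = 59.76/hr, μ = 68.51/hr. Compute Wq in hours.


ρ = 59.76/68.51 = 0.8723
Wq = ρ/(μ−λ) = 0.8723/(68.51 − 59.76) = 0.8723/8.75 = 0.09969 hr

Final: 0.09969 hr


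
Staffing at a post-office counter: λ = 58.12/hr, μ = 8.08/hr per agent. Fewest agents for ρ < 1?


Stability requires cμ > λ ⇔ c > λ/μ.
λ/μ = 58.12/8.08 = 7.1931
Minimum integer c = ⌊7.1931⌋ + 1 = 8
Check: 8·8.08 = 64.64 > 58.12, while 7·8.08 = 56.56 ≤ 58.12

Final: 8 servers


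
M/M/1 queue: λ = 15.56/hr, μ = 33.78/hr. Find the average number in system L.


ρ = λ/μ = 15.56/33.78 = 0.4606
L = ρ/(1−ρ) = 0.4606/(1 − 0.4606) = 0.4606/0.5394 = 0.8540

Final: 0.8540


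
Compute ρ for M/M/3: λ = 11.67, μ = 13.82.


ρ = λ/(cμ) = 11.67/(3·13.82) = 11.67/41.46 = 0.2815

Final: 0.2815


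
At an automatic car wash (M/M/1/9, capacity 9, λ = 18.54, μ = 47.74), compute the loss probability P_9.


ρ = λ/μ = 18.54/47.74 = 0.3884
P_K = (1−ρ)ρ^K/(1−ρ^(K+1)) = (0.6116·0.0002009)/(1 − 0.00007803)
= 0.0001229/0.999922 = 0.0001229

Final: 0.0001229


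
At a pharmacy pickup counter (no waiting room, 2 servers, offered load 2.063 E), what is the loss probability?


B(c,a) = (a^c/c!) / Σ_{k=0}^{c} a^k/k!
a^2/2! = 2.127985
Σ terms (k=0..2): 1.00000 + 2.06300 + 2.12798 = 5.190985
B = 2.127985/5.190985 = 0.409939

Final: 0.409939


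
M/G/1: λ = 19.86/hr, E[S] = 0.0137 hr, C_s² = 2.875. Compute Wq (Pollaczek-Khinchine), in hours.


ρ = λ·E[S] = 19.86·0.0137 = 0.2721
E[S²] = E[S]²(1+C_s²) = 0.0137²·(1+2.875) = 0.0007273
Wq = λ·E[S²]/(2(1−ρ)) = 19.86·0.0007273/(2·0.7279) = 0.009922 hr

Final: 0.009922 hr


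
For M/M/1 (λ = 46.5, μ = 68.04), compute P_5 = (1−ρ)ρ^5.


ρ = 46.5/68.04 = 0.6834
P_n = (1−ρ)·ρ^n = (1 − 0.6834)·0.6834^5 = 0.3166·0.149088 = 0.047198

Final: 0.047198


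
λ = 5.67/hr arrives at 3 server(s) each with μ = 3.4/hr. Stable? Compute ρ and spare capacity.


Total capacity cμ = 3·3.4 = 10.20/hr
ρ = λ/(cμ) = 5.67/10.20 = 0.5559
Stable ⇔ ρ < 1: YES
Spare capacity = cμ − λ = 10.20 − 5.67 = 4.53/hr

Final: ρ = 0.5559; stable; margin = 4.53/hr


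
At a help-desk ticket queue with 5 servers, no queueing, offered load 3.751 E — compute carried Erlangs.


B(5,3.751) = 0.176707 (Erlang-B)
Carried load = a(1 − B) = 3.751·(1 − 0.176707) = 3.751·0.823293 = 3.0882 E

Final: 3.0882 Erlangs


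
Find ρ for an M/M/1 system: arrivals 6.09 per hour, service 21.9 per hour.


ρ = λ/μ = 6.09/21.9 = 0.2781

Final: 0.2781


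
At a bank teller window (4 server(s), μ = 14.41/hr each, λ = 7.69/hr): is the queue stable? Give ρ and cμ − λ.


Total capacity cμ = 4·14.41 = 57.64/hr
ρ = λ/(cμ) = 7.69/57.64 = 0.1334
Stable ⇔ ρ < 1: YES
Spare capacity = cμ − λ = 57.64 − 7.69 = 49.95/hr

Final: ρ = 0.1334; stable; margin = 49.95/hr


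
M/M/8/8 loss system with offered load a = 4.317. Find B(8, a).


B(c,a) = (a^c/c!) / Σ_{k=0}^{c} a^k/k!
a^8/8! = 2.991823
Σ terms (k=0..8): 1.00000 + 4.31700 + 9.31824 + 13.40895 + 14.47161 + 12.49479 + 8.99000 + 5.54426 + 2.99182 = 72.536690
B = 2.991823/72.536690 = 0.041246

Final: 0.041246


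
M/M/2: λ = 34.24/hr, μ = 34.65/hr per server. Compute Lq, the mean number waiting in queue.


a = λ/μ = 0.9882; ρ = a/2 = 0.4941
P₀ = 0.338613
Lq = P₀·a^c·ρ / (c!·(1−ρ)²) = 0.338613·0.97647·0.4941/(2·0.25595)
= 0.31914

Final: 0.31914


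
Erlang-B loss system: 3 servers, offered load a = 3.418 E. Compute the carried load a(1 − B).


B(3,3.418) = 0.393462 (Erlang-B)
Carried load = a(1 − B) = 3.418·(1 − 0.393462) = 3.418·0.606538 = 2.0731 E

Final: 2.0731 Erlangs


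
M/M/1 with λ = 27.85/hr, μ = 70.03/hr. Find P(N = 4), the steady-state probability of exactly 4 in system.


ρ = 27.85/70.03 = 0.3977
P_n = (1−ρ)·ρ^n = (1 − 0.3977)·0.3977^4 = 0.6023·0.025013 = 0.015066

Final: 0.015066


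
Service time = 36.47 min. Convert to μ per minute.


μ = 1/(service time) in consistent units.
1 minute = 1 min, so μ = 1/36.47 = 0.02742 per minute

Final: 0.02742 /min


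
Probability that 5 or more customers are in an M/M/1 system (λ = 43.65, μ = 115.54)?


ρ = 43.65/115.54 = 0.3778
P(N ≥ n) = ρ^n = 0.3778^5 = 0.007696

Final: 0.007696


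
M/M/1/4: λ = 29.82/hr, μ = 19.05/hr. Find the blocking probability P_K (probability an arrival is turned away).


ρ = λ/μ = 29.82/19.05 = 1.5654
P_K = (1−ρ)ρ^K/(1−ρ^(K+1)) = (-0.5654·6.004138)/(1 − 9.398603)
= -3.394465/-8.398603 = 0.404170

Final: 0.404170


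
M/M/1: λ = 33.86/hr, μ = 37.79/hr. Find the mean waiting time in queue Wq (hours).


ρ = 33.86/37.79 = 0.8960
Wq = ρ/(μ−λ) = 0.8960/(37.79 − 33.86) = 0.8960/3.93 = 0.2280 hr

Final: 0.2280 hr


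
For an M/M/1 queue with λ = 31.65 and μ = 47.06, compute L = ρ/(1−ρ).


ρ = λ/μ = 31.65/47.06 = 0.6725
L = ρ/(1−ρ) = 0.6725/(1 − 0.6725) = 0.6725/0.3275 = 2.0539

Final: 2.0539


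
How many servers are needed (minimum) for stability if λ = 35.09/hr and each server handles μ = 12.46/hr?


Stability requires cμ > λ ⇔ c > λ/μ.
λ/μ = 35.09/12.46 = 2.8162
Minimum integer c = ⌊2.8162⌋ + 1 = 3
Check: 3·12.46 = 37.38 > 35.09, while 2·12.46 = 24.92 ≤ 35.09

Final: 3 servers


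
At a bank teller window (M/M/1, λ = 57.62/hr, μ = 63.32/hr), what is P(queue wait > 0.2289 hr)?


ρ = 57.62/63.32 = 0.9100
P(Wq > t) = ρ·e^{−(μ−λ)t} = 0.9100·e^{−1.3047}
= 0.9100·0.271246 = 0.246829

Final: 0.246829


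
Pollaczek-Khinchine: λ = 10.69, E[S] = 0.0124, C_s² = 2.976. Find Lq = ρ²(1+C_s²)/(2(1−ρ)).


ρ = λ·E[S] = 10.69·0.0124 = 0.1326
Lq = ρ²(1+C_s²)/(2(1−ρ)) = 0.01757·(1+2.976)/(2·0.8674)
= 0.01757·3.9760/1.7349 = 0.04027

Final: 0.04027


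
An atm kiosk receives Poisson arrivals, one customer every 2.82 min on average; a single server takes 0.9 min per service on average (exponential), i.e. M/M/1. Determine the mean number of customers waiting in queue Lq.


λ = 60/2.82 = 21.2766 /hr
μ = 60/0.9 = 66.6667 /hr
ρ = λ/μ = 21.2766/66.6667 = 0.3191
Lq = ρ²/(1−ρ) = 0.1019/0.6809 = 0.1496

Final: 0.1496


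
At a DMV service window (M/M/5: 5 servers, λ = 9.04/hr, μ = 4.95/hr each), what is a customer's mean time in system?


a = 1.8263; ρ = 0.3653; P₀ = 0.160276
Lq = P₀·a^c·ρ/(c!(1−ρ)²) = 0.02460
Wq = Lq/λ = 0.02460/9.04 = 0.002721 hr
W = Wq + 1/μ = 0.002721 + 0.20202 = 0.20474 hr

Final: 0.20474 hr


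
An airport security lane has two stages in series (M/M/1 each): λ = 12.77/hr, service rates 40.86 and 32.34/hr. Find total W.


Each node sees arrival rate λ = 12.77/hr (tandem ⇒ throughput preserved).
W₁ = 1/(μ₁−λ) = 1/(40.86−12.77) = 0.03560 hr
W₂ = 1/(μ₂−λ) = 1/(32.34−12.77) = 0.05110 hr
W_total = W₁ + W₂ = 0.03560 + 0.05110 = 0.08670 hr

Final: 0.08670 hr


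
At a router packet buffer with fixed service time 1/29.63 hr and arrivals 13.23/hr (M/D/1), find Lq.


ρ = 13.23/29.63 = 0.4465
M/D/1: Lq = ρ²/(2(1−ρ)) = 0.1994/(2·0.5535) = 0.18010

Final: 0.18010


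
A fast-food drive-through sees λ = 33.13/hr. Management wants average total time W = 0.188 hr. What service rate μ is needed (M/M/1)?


W = 1/(μ−λ) ⇒ μ − λ = 1/W = 1/0.188 = 5.3191
μ = λ + 1/W = 33.13 + 5.3191 = 38.4491 per hr

Final: 38.4491 /hr


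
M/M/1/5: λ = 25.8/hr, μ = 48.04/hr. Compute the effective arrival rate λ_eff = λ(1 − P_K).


ρ = 0.5371; P_K = (1−ρ)ρ^5/(1−ρ^6) = 0.021192
λ_eff = λ(1 − P_K) = 25.8·(1 − 0.021192) = 25.8·0.978808 = 25.2533 /hr

Final: 25.2533 /hr


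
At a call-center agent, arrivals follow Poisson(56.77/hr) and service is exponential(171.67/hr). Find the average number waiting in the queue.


ρ = 56.77/171.67 = 0.3307
Lq = ρ²/(1−ρ) = 0.1094/0.6693 = 0.1634

Final: 0.1634


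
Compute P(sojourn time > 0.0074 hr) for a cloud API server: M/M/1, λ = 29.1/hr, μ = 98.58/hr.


W ~ Exponential(μ−λ) for M/M/1.
μ − λ = 98.58 − 29.1 = 69.4800
P(W > t) = e^{−(μ−λ)t} = e^{−0.5142} = 0.598007

Final: 0.598007


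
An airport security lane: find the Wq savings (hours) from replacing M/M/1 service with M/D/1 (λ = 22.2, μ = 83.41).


ρ = 22.2/83.41 = 0.2662
Wq(M/M/1) = ρ/(μ−λ) = 0.2662/61.21 = 0.004348 hr
Wq(M/D/1) = ρ/(2(μ−λ)) = 0.002174 hr
Savings = 0.004348 − 0.002174 = 0.002174 hr

Final: 0.002174 hr


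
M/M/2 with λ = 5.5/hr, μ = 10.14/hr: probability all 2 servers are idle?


a = λ/μ = 5.5/10.14 = 0.5424; ρ = a/c = 0.2712
Σ_{k=0}^{1} a^k/k! (terms k=0..1) = 1.00000 + 0.54241 = 1.54241
Tail: a^2/(2!(1−ρ)) = 0.29420/(2·0.7288) = 0.20184
P₀ = 1/(1.54241 + 0.20184) = 1/1.74425 = 0.573313

Final: 0.573313


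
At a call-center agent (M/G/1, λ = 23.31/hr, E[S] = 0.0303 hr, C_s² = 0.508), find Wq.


ρ = λ·E[S] = 23.31·0.0303 = 0.7063
E[S²] = E[S]²(1+C_s²) = 0.0303²·(1+0.508) = 0.001384
Wq = λ·E[S²]/(2(1−ρ)) = 23.31·0.001384/(2·0.2937) = 0.05494 hr

Final: 0.05494 hr


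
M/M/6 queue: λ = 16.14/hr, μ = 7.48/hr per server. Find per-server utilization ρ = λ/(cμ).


ρ = λ/(cμ) = 16.14/(6·7.48) = 16.14/44.88 = 0.3596

Final: 0.3596


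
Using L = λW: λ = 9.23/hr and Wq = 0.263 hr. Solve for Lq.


Lq = λWq = 9.23·0.263 = 2.4275

Final: 2.4275


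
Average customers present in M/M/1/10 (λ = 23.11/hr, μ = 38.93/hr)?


ρ = 23.11/38.93 = 0.5936
L = ρ[1 − (K+1)ρ^K + Kρ^(K+1)] / [(1−ρ)(1−ρ^(K+1))]
Numerator: 0.5936·(1 − 11·0.005434 + 10·0.003226) = 0.577294
Denominator: (0.4064)·(0.996774) = 0.405059
L = 0.577294/0.405059 = 1.4252

Final: 1.4252


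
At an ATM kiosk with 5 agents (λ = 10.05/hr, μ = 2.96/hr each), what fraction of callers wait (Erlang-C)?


a = λ/μ = 3.3953; ρ = a/5 = 0.6791
P₀ = 0.029468 (from M/M/c formula)
C(c,a) = [a^c/(c!(1−ρ))]·P₀ = [451.20277/(120·0.3209)]·0.029468
= 11.71544·0.029468 = 0.345230

Final: 0.345230


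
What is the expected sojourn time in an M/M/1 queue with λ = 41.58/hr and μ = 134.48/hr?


W = 1/(μ−λ) = 1/(134.48 − 41.58) = 1/92.90 = 0.01076 hr

Final: 0.01076 hr


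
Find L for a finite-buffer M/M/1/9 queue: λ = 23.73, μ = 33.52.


ρ = 23.73/33.52 = 0.7079
L = ρ[1 − (K+1)ρ^K + Kρ^(K+1)] / [(1−ρ)(1−ρ^(K+1))]
Numerator: 0.7079·(1 − 10·0.044663 + 9·0.031618) = 0.593206
Denominator: (0.2921)·(0.968382) = 0.282830
L = 0.593206/0.282830 = 2.0974

Final: 2.0974


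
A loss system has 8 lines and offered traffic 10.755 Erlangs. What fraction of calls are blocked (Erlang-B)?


B(c,a) = (a^c/c!) / Σ_{k=0}^{c} a^k/k!
a^8/8! = 4439.793738
Σ terms (k=0..8): 1.00000 + 10.75500 + 57.83501 + 207.33852 + 557.48145 + 1199.14259 + 2149.46309 + 3302.49650 + 4439.79374 = 11925.305899
B = 4439.793738/11925.305899 = 0.372300

Final: 0.372300


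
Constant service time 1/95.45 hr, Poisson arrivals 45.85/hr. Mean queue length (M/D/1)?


ρ = 45.85/95.45 = 0.4804
M/D/1: Lq = ρ²/(2(1−ρ)) = 0.2307/(2·0.5196) = 0.22202

Final: 0.22202


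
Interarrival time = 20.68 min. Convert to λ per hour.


λ = 1/(interarrival time) in consistent units.
1 hour = 60 min, so λ = 60/20.68 = 2.9014 per hour

Final: 2.9014 /hr


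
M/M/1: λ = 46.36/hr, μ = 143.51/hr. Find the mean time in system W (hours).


W = 1/(μ−λ) = 1/(143.51 − 46.36) = 1/97.15 = 0.01029 hr

Final: 0.01029 hr


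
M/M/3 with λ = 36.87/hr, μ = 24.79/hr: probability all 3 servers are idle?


a = λ/μ = 36.87/24.79 = 1.4873; ρ = a/c = 0.4958
Σ_{k=0}^{2} a^k/k! (terms k=0..2) = 1.00000 + 1.48729 + 1.10602 = 3.59331
Tail: a^3/(3!(1−ρ)) = 3.28995/(6·0.5042) = 1.08744
P₀ = 1/(3.59331 + 1.08744) = 1/4.68075 = 0.213641

Final: 0.213641


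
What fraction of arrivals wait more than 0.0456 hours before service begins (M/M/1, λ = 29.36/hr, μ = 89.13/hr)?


ρ = 29.36/89.13 = 0.3294
P(Wq > t) = ρ·e^{−(μ−λ)t} = 0.3294·e^{−2.7255}
= 0.3294·0.065513 = 0.021580

Final: 0.021580


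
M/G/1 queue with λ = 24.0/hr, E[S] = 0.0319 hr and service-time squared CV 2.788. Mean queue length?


ρ = λ·E[S] = 24.0·0.0319 = 0.7656
Lq = ρ²(1+C_s²)/(2(1−ρ)) = 0.5861·(1+2.788)/(2·0.2344)
= 0.5861·3.7880/0.4688 = 4.73616

Final: 4.73616


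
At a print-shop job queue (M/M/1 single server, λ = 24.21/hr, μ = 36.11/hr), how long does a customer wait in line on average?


ρ = 24.21/36.11 = 0.6705
Wq = ρ/(μ−λ) = 0.6705/(36.11 − 24.21) = 0.6705/11.90 = 0.05634 hr

Final: 0.05634 hr
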